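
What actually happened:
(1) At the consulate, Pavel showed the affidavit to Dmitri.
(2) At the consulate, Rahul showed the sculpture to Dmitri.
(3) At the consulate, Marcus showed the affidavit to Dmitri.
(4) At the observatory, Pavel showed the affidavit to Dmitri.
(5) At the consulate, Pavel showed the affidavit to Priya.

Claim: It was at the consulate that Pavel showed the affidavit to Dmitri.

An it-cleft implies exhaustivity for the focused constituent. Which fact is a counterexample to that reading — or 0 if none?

4

Focus of the cleft: "at the consulate" (the setting). Presupposed background: agent = Pavel, thing = the affidavit, recipient = Dmitri.
Exhaustivity: at the consulate is the only setting satisfying that background.
Fact (4) shares the background but with setting = at the observatory; exhaustivity is violated.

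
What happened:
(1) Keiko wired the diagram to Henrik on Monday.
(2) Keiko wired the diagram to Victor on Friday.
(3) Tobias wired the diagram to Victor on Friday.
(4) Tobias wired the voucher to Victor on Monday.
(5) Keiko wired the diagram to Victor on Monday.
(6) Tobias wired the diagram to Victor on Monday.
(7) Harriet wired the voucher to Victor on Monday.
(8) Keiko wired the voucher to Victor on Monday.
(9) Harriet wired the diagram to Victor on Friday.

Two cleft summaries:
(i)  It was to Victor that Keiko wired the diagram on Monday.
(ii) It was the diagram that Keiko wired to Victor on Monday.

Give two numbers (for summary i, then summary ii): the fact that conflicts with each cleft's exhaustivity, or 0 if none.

Summary (i) focuses "Victor" (the recipient); background agent = Keiko, thing = the diagram, setting = on Monday. Fact (1) matches that background with recipient = Henrik — refutes (i).
Summary (ii) focuses "the diagram" (the thing); background agent = Keiko, recipient = Victor, setting = on Monday. Fact (8) matches that background with thing = the voucher — refutes (ii).

1, 8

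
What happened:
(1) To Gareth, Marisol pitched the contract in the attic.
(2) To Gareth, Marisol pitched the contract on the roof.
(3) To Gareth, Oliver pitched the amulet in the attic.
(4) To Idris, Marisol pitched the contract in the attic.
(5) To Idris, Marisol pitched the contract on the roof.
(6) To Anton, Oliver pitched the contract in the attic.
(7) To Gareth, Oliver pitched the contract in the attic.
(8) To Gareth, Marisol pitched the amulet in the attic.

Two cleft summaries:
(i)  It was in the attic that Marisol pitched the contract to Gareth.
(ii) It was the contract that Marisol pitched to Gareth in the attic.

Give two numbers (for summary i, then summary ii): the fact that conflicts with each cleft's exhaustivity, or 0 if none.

2, 8

(i): focus "in the attic". Looking for agent = Marisol, thing = the contract, recipient = Gareth with some other setting — fact (2) has on the roof there. Refuted.
(ii): focus "the contract". Looking for agent = Marisol, recipient = Gareth, setting = in the attic with some other thing — fact (8) has the amulet there. Refuted.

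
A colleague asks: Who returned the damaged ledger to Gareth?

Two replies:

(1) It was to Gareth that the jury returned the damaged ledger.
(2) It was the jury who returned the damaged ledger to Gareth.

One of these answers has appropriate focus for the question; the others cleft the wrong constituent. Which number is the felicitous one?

The question word "who" targets the subject (agent).
Option (1) clefts "to Gareth" — the recipient, not what was asked.
Option (2) clefts "the jury" — that matches what the question asks about.
So the congruent reply is (2).

2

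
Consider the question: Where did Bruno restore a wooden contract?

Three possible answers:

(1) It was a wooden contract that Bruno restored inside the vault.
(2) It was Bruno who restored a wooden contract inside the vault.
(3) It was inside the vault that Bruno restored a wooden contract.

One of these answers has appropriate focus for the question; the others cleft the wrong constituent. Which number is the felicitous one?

3

The question word "where" targets the location.
Option (1) clefts "a wooden contract" — the direct object, not what was asked.
Option (2) clefts "Bruno" — the subject (agent), not what was asked.
Option (3) clefts "inside the vault" — that matches what the question asks about.
So the congruent reply is (3).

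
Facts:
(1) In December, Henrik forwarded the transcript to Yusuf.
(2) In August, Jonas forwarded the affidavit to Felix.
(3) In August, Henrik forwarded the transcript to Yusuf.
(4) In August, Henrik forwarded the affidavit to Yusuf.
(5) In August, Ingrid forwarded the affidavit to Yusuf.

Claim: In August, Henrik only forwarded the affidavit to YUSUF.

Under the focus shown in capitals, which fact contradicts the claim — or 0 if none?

0

Focus (in capitals) is "Yusuf" — the recipient. "Only" excludes alternative recipients while holding fixed Henrik as agent and the affidavit as thing and in August as setting.
Every other fact changes something in the background, not just the recipient. Nothing refutes the claim.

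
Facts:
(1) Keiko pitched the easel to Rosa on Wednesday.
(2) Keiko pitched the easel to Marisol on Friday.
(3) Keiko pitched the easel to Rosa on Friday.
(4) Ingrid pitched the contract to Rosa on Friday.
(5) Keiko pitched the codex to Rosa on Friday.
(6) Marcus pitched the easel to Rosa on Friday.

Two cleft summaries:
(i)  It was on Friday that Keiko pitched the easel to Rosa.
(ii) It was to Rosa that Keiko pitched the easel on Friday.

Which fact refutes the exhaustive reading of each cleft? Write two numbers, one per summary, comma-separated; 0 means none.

Summary (i) focuses "on Friday" (the setting); background Keiko as agent and the easel as thing and Rosa as recipient. Fact (1) matches that background with setting = on Wednesday — refutes (i).
Summary (ii) focuses "Rosa" (the recipient); background Keiko as agent and the easel as thing and on Friday as setting. Fact (2) matches that background with recipient = Marisol — refutes (ii).

1, 2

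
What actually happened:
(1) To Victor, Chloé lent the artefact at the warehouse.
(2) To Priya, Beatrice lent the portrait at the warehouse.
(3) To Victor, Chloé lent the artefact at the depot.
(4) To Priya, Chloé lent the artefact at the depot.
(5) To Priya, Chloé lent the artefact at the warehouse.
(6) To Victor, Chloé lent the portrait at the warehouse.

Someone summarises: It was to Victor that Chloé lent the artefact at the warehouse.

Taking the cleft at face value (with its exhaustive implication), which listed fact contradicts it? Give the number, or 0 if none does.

5

The cleft puts "Victor" in focus and presupposes the open proposition with agent = Chloé, thing = the artefact, setting = at the warehouse.
The exhaustive reading says no other recipient fits that background.
But fact (5) also has agent = Chloé, thing = the artefact, setting = at the warehouse, with recipient = Priya — so the exhaustive reading fails.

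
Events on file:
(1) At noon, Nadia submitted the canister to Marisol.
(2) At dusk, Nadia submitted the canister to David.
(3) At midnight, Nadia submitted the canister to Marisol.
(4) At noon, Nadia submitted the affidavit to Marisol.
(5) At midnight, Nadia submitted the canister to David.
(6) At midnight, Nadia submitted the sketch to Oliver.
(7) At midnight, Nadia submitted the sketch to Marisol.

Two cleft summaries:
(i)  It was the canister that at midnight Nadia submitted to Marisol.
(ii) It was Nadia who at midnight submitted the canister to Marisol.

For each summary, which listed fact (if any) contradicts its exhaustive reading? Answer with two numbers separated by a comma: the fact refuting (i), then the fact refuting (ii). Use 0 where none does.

(i): focus "the canister". Looking for agent = Nadia, recipient = Marisol, setting = at midnight with some other thing — fact (7) has the sketch there. Refuted.
(ii): focus "Nadia". No fact shares thing = the canister, recipient = Marisol, setting = at midnight with a different agent. 0.

7, 0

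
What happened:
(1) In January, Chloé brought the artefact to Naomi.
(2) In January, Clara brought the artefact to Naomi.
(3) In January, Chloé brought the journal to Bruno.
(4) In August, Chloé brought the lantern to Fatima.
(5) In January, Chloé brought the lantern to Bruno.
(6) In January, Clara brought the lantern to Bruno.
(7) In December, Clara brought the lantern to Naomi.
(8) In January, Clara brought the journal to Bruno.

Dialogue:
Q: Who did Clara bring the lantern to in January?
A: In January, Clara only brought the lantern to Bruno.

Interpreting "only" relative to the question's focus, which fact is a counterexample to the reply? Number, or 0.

The question "Who did ... to ...?" targets the recipient, so in the reply the focus falls on "Bruno".
So "only" ranges over recipients; the rest (Clara as agent and the lantern as thing and in January as setting) is presupposed.
No fact keeps Clara as agent and the lantern as thing and in January as setting while changing the recipient; every other fact differs on something backgrounded. The reply stands.
(Fact (8) would refute a reading with focus on the thing — but that is not what the question asks.)

0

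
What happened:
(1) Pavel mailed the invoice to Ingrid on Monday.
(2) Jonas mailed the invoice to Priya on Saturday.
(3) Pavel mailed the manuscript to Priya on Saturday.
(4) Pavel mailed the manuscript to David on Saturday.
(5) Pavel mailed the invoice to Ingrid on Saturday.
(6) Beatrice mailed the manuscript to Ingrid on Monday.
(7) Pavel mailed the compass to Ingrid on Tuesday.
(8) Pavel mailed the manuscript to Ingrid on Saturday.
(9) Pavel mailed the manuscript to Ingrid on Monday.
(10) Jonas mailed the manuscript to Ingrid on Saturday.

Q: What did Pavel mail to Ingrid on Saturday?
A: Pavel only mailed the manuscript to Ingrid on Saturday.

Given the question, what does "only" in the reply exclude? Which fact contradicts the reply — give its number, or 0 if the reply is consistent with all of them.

Answering "What did ...?" puts focus on the thing — here, "the manuscript".
"Only" then excludes alternative things while the background — agent = Pavel, recipient = Ingrid, setting = on Saturday — is held fixed.
Fact (5) shares the background with a different thing (the invoice) — counterexample.
(Fact (9) would refute a reading with focus on the setting — but that is not what the question asks.)

5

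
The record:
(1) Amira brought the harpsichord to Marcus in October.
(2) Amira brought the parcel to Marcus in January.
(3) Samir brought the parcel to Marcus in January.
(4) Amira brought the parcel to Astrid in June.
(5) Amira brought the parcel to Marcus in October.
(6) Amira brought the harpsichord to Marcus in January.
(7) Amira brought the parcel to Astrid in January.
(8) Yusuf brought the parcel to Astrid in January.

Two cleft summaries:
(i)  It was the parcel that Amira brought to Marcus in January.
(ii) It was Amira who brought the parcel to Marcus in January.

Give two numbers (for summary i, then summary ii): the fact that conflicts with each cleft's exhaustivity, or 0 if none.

Summary (i) focuses "the parcel" (the thing); background same agent, recipient, setting (Amira / Marcus / in January). Fact (6) matches that background with thing = the harpsichord — refutes (i).
Summary (ii) focuses "Amira" (the agent); background same thing, recipient, setting (the parcel / Marcus / in January). Fact (3) matches that background with agent = Samir — refutes (ii).

6, 3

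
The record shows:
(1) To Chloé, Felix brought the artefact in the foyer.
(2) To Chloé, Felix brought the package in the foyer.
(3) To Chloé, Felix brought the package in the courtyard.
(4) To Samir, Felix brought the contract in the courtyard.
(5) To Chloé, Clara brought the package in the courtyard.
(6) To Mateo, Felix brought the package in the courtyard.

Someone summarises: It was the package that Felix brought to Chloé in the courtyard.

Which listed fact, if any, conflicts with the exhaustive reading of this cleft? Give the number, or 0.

The cleft puts "the package" in focus and presupposes the open proposition with Felix as agent and Chloé as recipient and in the courtyard as setting.
The exhaustive reading says no other thing fits that background.
No listed fact matches the background with a different thing. Exhaustivity holds.

0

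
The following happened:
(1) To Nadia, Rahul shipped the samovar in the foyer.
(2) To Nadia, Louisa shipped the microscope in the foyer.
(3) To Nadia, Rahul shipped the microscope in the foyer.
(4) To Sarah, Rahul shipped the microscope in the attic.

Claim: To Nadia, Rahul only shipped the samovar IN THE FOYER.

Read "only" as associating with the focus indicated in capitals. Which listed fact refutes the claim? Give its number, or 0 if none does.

0

Focus (in capitals) is "in the foyer" — the setting. "Only" excludes alternative settings while holding fixed same agent, thing, recipient (Rahul / the samovar / Nadia).
Every other fact changes something in the background, not just the setting. Nothing refutes the claim.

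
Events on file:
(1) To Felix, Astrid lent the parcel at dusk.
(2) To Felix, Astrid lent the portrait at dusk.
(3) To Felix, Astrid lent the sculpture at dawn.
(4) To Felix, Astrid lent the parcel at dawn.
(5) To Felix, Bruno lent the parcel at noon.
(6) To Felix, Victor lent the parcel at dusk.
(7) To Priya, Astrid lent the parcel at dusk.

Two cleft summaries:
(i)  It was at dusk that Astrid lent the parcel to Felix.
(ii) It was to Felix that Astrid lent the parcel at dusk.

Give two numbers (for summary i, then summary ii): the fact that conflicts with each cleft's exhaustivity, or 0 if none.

4, 7

Summary (i) focuses "at dusk" (the setting); background Astrid as agent and the parcel as thing and Felix as recipient. Fact (4) matches that background with setting = at dawn — refutes (i).
Summary (ii) focuses "Felix" (the recipient); background Astrid as agent and the parcel as thing and at dusk as setting. Fact (7) matches that background with recipient = Priya — refutes (ii).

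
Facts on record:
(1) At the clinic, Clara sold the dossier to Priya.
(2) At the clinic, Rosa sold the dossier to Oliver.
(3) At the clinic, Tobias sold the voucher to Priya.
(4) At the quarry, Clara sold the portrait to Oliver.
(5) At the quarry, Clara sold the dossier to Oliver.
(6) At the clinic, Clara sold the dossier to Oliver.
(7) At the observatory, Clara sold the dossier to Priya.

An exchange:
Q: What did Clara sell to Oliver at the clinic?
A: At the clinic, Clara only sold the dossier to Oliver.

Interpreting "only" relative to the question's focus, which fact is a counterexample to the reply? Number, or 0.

0

Answering "What did ...?" puts focus on the thing — here, "the dossier".
So "only" ranges over things; the rest (agent = Clara, recipient = Oliver, setting = at the clinic) is presupposed.
No listed fact shares that background with another thing. Nothing contradicts the reply.
(Fact (1) would refute a reading with focus on the recipient — but that is not what the question asks.)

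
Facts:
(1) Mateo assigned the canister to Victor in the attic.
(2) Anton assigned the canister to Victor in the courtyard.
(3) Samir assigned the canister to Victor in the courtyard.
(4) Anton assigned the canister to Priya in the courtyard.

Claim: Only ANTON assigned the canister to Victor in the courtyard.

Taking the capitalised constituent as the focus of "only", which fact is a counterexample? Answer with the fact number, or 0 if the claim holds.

3

Focus (in capitals) is "Anton" — the agent. "Only" excludes alternative agents while holding fixed thing = the canister, recipient = Victor, setting = in the courtyard.
Fact (3) shares the background but differs in agent (Samir) — a counterexample.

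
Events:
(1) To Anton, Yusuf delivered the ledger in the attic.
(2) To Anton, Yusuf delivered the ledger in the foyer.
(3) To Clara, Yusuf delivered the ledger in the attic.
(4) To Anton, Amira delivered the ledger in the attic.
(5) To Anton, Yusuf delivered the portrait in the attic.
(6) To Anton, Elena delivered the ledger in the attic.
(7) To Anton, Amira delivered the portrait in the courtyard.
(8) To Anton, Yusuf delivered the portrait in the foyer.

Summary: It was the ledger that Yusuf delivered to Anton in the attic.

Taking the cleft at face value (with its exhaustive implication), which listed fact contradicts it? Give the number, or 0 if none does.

The cleft puts "the ledger" in focus and presupposes the open proposition with agent = Yusuf, recipient = Anton, setting = in the attic.
Exhaustivity: the ledger is the only thing satisfying that background.
But fact (5) also has agent = Yusuf, recipient = Anton, setting = in the attic, with thing = the portrait — so the exhaustive reading fails.

5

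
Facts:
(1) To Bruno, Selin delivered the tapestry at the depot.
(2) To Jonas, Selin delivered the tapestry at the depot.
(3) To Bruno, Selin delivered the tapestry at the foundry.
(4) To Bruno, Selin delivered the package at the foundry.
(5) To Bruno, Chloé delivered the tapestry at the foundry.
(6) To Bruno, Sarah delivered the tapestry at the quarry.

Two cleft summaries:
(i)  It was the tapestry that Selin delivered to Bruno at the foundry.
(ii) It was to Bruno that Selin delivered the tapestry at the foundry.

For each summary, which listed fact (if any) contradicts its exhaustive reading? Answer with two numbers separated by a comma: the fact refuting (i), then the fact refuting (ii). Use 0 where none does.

4, 0

(i): focus "the tapestry". Looking for same agent, recipient, setting (Selin / Bruno / at the foundry) with some other thing — fact (4) has the package there. Refuted.
(ii): focus "Bruno". No fact shares same agent, thing, setting (Selin / the tapestry / at the foundry) with a different recipient. 0.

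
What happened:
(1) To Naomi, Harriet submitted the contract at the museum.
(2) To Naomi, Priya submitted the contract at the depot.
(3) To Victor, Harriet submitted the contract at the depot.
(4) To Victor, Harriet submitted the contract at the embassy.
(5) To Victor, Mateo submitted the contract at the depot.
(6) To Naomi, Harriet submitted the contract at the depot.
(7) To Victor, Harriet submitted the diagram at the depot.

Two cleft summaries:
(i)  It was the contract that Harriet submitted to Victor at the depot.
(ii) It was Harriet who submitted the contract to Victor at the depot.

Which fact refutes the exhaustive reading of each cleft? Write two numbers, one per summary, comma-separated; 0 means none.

7, 5

(i): focus "the contract". Looking for same agent, recipient, setting (Harriet / Victor / at the depot) with some other thing — fact (7) has the diagram there. Refuted.
(ii): focus "Harriet". Looking for same thing, recipient, setting (the contract / Victor / at the depot) with some other agent — fact (5) has Mateo there. Refuted.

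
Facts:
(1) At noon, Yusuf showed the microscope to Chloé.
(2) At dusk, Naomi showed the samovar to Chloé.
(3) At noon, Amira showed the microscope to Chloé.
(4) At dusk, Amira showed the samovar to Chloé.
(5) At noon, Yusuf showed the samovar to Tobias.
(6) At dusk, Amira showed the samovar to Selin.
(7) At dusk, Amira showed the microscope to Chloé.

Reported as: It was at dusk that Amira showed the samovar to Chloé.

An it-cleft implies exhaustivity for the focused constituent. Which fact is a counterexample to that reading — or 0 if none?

The cleft puts "at dusk" in focus and presupposes the open proposition with agent = Amira, thing = the samovar, recipient = Chloé.
The exhaustive reading says no other setting fits that background.
No listed fact matches the background with a different setting. Exhaustivity holds.

0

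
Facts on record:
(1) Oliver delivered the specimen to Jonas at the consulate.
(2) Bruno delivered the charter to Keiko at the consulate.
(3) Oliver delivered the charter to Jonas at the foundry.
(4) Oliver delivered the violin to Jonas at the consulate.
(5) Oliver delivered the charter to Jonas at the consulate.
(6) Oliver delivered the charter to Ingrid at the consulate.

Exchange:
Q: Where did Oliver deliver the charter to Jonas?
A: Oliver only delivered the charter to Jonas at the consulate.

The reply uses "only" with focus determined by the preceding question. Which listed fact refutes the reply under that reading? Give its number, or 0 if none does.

Answering "Where did ...?" puts focus on the setting — here, "at the consulate".
So "only" ranges over settings; the rest (same agent, thing, recipient (Oliver / the charter / Jonas)) is presupposed.
Fact (3) shares the background with a different setting (at the foundry) — counterexample.
(Fact (1) would refute a reading with focus on the thing — but that is not what the question asks.)

3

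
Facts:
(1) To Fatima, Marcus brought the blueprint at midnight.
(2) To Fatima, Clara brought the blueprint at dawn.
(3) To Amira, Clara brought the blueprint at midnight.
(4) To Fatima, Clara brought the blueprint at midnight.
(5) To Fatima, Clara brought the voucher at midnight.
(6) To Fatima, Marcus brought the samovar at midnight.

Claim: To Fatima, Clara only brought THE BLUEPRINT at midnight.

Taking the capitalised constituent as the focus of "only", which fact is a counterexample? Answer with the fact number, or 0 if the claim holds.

5

Focus (in capitals) is "the blueprint" — the thing. "Only" excludes alternative things while holding fixed Clara as agent and Fatima as recipient and at midnight as setting.
Fact (5) shares the background but differs in thing (the voucher) — a counterexample.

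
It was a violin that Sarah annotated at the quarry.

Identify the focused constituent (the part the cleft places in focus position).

a violin

In an it-cleft "It was X that/who ...", the clefted constituent X is the focus; the that/who-clause expresses the presupposed open proposition.
Here the focus is "a violin". The backgrounded (presupposed) material includes "Sarah" and "at the quarry".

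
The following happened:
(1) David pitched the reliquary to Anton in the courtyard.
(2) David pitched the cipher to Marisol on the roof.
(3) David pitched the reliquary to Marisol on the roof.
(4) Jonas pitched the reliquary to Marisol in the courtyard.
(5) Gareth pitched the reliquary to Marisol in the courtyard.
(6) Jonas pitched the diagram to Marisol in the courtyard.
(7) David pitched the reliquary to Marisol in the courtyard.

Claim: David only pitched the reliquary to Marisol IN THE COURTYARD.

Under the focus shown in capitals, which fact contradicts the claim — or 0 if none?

3

The capitals mark "in the courtyard" as focus. So "only" rules out other settings, with the rest (agent = David, thing = the reliquary, recipient = Marisol) as background.
Fact (3) matches on agent = David, thing = the reliquary, recipient = Marisol, but has setting = on the roof instead. That refutes the claim.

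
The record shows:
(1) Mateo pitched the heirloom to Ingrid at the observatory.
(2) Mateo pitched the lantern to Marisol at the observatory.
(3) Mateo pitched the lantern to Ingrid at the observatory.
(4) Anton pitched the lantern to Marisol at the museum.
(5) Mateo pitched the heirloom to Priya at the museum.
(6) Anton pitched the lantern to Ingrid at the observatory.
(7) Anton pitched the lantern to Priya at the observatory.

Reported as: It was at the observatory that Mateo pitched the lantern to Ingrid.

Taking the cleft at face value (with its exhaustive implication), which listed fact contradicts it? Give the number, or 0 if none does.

Focus of the cleft: "at the observatory" (the setting). Presupposed background: same agent, thing, recipient (Mateo / the lantern / Ingrid).
The exhaustive reading says no other setting fits that background.
No listed fact matches the background with a different setting. Exhaustivity holds.

0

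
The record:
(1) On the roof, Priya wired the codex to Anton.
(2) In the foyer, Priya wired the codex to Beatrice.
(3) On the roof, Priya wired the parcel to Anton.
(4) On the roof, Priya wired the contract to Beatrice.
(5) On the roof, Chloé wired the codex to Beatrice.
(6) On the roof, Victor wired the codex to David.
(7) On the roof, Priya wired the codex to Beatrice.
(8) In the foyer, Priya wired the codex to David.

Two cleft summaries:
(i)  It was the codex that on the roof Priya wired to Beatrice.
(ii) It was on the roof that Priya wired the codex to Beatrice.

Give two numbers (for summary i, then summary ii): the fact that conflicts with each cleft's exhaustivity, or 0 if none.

4, 2

(i): focus "the codex". Looking for Priya as agent and Beatrice as recipient and on the roof as setting with some other thing — fact (4) has the contract there. Refuted.
(ii): focus "on the roof". Looking for Priya as agent and the codex as thing and Beatrice as recipient with some other setting — fact (2) has in the foyer there. Refuted.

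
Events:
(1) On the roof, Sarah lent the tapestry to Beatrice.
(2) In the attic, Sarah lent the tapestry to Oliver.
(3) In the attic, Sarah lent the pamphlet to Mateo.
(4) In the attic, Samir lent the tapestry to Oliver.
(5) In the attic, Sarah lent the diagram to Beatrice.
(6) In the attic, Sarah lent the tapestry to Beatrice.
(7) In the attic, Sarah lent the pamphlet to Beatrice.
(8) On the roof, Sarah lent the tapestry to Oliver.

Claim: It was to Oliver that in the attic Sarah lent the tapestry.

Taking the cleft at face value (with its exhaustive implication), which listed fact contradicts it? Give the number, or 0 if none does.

6

The cleft puts "Oliver" in focus and presupposes the open proposition with agent = Sarah, thing = the tapestry, setting = in the attic.
The exhaustive reading says no other recipient fits that background.
Fact (6) shares the background but with recipient = Beatrice; exhaustivity is violated.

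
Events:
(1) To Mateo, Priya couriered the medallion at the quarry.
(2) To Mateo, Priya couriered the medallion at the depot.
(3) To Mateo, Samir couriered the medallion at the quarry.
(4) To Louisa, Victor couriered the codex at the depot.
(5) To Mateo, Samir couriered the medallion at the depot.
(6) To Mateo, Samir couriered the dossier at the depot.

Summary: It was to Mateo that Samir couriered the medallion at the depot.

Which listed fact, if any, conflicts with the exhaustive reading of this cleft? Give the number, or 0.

Focus of the cleft: "Mateo" (the recipient). Presupposed background: agent = Samir, thing = the medallion, setting = at the depot.
The exhaustive reading says no other recipient fits that background.
Every other fact differs from the presupposition on some backgrounded slot, so none challenges the exhaustivity.

0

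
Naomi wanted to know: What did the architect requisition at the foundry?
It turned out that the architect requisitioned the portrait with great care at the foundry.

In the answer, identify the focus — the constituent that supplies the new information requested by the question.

the portrait

The wh-word "what" asks about the direct object.
In the answer, "the architect" and "at the foundry" are given — repeated from the question.
"with great care" is also new, but it specifies the manner, which is not what the question asks about — so it is not the focus.
The constituent filling the direct object gap is "the portrait"; that is the focus.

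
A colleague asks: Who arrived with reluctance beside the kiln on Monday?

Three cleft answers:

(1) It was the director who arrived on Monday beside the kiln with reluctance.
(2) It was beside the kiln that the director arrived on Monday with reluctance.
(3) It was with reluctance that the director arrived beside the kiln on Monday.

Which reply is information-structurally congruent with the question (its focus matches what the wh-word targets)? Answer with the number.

The question word "who" targets the subject (agent).
Option (1) clefts "the director" — that matches what the question asks about.
Option (2) clefts "beside the kiln" — the location, not what was asked.
Option (3) clefts "with reluctance" — the manner, not what was asked.
So the congruent reply is (1).

1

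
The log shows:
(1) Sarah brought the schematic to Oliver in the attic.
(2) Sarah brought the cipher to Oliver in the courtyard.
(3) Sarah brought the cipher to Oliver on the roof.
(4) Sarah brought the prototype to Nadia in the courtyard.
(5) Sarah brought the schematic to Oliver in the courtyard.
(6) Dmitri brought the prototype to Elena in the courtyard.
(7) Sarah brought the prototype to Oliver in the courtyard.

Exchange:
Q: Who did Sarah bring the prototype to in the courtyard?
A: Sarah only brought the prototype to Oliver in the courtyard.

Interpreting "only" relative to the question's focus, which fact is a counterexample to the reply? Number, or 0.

Answering "Who did ... to ...?" puts focus on the recipient — here, "Oliver".
"Only" then excludes alternative recipients while the background — agent = Sarah, thing = the prototype, setting = in the courtyard — is held fixed.
Fact (4) shares the background with a different recipient (Nadia) — counterexample.
(Fact (2) would refute a reading with focus on the thing — but that is not what the question asks.)

4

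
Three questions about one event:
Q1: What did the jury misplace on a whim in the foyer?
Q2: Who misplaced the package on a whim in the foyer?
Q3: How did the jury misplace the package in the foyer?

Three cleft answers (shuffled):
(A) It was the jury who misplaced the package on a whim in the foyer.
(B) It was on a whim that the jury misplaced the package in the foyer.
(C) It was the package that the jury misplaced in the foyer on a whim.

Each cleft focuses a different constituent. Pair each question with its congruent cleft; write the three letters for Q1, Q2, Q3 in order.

Q1 asks about the direct object; cleft (C) focuses "the package", which is the direct object — so Q1 → C.
Q2 asks about the subject (agent); cleft (A) focuses "the jury", which is the subject (agent) — so Q2 → A.
Q3 asks about the manner; cleft (B) focuses "on a whim", which is the manner — so Q3 → B.
Mapping: Q1→C, Q2→A, Q3→B.

CAB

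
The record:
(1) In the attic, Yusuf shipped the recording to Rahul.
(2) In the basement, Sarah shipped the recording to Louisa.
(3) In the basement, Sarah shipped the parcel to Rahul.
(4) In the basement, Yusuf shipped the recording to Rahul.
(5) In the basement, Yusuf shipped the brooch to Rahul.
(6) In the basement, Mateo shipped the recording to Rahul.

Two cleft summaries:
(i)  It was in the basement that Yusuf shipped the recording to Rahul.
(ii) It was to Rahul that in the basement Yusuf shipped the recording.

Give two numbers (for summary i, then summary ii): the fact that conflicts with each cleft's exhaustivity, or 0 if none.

(i): focus "in the basement". Looking for agent = Yusuf, thing = the recording, recipient = Rahul with some other setting — fact (1) has in the attic there. Refuted.
(ii): focus "Rahul". No fact shares agent = Yusuf, thing = the recording, setting = in the basement with a different recipient. 0.

1, 0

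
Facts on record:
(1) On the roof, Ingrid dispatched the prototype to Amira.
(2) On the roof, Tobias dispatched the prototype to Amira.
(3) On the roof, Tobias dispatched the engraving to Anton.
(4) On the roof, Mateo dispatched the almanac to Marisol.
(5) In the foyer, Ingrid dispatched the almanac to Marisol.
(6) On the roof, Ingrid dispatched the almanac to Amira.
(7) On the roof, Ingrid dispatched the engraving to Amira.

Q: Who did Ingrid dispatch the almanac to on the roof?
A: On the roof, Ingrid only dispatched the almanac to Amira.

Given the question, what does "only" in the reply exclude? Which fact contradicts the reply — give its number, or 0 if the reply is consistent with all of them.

Answering "Who did ... to ...?" puts focus on the recipient — here, "Amira".
"Only" then excludes alternative recipients while the background — same agent, thing, setting (Ingrid / the almanac / on the roof) — is held fixed.
No fact keeps same agent, thing, setting (Ingrid / the almanac / on the roof) while changing the recipient; every other fact differs on something backgrounded. The reply stands.
(Fact (1) would refute a reading with focus on the thing — but that is not what the question asks.)

0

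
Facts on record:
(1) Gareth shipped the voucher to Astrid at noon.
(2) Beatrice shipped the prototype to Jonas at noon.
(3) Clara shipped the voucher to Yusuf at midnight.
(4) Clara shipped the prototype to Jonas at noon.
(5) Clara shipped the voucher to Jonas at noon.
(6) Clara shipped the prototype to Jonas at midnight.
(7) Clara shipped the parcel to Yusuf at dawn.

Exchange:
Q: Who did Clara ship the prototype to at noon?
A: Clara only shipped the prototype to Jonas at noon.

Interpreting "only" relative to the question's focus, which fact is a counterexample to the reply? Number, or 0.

Answering "Who did ... to ...?" puts focus on the recipient — here, "Jonas".
So "only" ranges over recipients; the rest (same agent, thing, setting (Clara / the prototype / at noon)) is presupposed.
No fact keeps same agent, thing, setting (Clara / the prototype / at noon) while changing the recipient; every other fact differs on something backgrounded. The reply stands.
(Fact (6) would refute a reading with focus on the setting — but that is not what the question asks.)

0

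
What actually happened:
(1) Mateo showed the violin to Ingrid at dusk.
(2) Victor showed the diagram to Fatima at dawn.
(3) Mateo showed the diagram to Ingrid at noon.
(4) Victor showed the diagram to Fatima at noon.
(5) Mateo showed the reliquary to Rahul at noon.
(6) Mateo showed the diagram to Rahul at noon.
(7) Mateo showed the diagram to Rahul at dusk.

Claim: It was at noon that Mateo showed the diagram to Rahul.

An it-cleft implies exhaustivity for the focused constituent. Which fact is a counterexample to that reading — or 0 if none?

Focus of the cleft: "at noon" (the setting). Presupposed background: agent = Mateo, thing = the diagram, recipient = Rahul.
Exhaustivity: at noon is the only setting satisfying that background.
Fact (7) shares the background but with setting = at dusk; exhaustivity is violated.

7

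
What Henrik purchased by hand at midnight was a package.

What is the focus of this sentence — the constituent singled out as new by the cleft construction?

In a pseudo-cleft "What ... was X", the post-copular constituent X is the focus.
Here the focus is "a package". The backgrounded (presupposed) material includes "Henrik", "at midnight" and "by hand".

a package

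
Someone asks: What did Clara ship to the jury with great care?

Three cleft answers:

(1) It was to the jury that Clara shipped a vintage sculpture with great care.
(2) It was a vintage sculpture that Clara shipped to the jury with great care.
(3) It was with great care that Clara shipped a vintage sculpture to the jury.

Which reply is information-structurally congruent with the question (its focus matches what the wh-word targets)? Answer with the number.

2

The question word "what" targets the direct object.
Option (1) clefts "to the jury" — the recipient, not what was asked.
Option (2) clefts "a vintage sculpture" — that matches what the question asks about.
Option (3) clefts "with great care" — the manner, not what was asked.
So the congruent reply is (2).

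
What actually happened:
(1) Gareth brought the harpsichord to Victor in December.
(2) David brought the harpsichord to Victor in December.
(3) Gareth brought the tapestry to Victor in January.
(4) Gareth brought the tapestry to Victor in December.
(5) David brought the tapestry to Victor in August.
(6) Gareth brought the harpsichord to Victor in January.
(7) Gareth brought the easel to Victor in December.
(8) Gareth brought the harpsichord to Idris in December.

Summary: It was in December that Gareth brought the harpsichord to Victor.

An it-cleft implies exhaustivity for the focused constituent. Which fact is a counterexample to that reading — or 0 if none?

The cleft puts "in December" in focus and presupposes the open proposition with same agent, thing, recipient (Gareth / the harpsichord / Victor).
The exhaustive reading says no other setting fits that background.
But fact (6) also has same agent, thing, recipient (Gareth / the harpsichord / Victor), with setting = in January — so the exhaustive reading fails.

6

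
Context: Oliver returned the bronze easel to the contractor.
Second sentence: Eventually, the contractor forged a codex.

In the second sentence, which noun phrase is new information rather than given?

"the contractor" in the second sentence is given — already mentioned in the context.
"a codex" has no antecedent in the context; it is discourse-new (the indefinite article also signals a new referent).

a codex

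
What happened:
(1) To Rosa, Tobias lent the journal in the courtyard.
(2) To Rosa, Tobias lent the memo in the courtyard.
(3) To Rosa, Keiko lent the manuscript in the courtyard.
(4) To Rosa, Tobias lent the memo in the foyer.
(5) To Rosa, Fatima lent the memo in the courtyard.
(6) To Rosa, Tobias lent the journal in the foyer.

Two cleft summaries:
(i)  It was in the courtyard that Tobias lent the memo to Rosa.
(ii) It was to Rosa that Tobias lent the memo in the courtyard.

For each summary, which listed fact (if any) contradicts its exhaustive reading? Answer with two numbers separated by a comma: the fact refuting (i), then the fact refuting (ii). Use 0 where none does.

(i): focus "in the courtyard". Looking for Tobias as agent and the memo as thing and Rosa as recipient with some other setting — fact (4) has in the foyer there. Refuted.
(ii): focus "Rosa". No fact shares Tobias as agent and the memo as thing and in the courtyard as setting with a different recipient. 0.

4, 0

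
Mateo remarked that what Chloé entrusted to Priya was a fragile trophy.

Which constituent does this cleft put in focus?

a fragile trophy

In a pseudo-cleft "What ... was X", the post-copular constituent X is the focus.
Here the focus is "a fragile trophy". The backgrounded (presupposed) material includes "Chloé" and "to Priya".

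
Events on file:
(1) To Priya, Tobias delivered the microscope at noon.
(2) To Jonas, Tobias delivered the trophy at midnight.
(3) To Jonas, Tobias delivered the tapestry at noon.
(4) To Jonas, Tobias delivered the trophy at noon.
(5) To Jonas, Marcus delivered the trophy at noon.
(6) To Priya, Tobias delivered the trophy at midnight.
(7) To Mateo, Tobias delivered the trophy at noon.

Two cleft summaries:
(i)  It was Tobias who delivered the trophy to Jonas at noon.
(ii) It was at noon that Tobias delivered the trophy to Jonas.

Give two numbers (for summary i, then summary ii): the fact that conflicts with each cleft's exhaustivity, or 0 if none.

Summary (i) focuses "Tobias" (the agent); background same thing, recipient, setting (the trophy / Jonas / at noon). Fact (5) matches that background with agent = Marcus — refutes (i).
Summary (ii) focuses "at noon" (the setting); background same agent, thing, recipient (Tobias / the trophy / Jonas). Fact (2) matches that background with setting = at midnight — refutes (ii).

5, 2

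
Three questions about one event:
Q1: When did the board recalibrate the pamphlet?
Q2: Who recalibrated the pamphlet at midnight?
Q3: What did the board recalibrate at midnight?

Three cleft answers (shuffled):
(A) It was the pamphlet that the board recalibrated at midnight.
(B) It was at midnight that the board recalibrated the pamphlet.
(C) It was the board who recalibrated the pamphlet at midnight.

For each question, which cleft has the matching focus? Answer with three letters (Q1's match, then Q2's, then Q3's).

Q1 asks about the time; cleft (B) focuses "at midnight", which is the time — so Q1 → B.
Q2 asks about the subject (agent); cleft (C) focuses "the board", which is the subject (agent) — so Q2 → C.
Q3 asks about the direct object; cleft (A) focuses "the pamphlet", which is the direct object — so Q3 → A.
Mapping: Q1→B, Q2→C, Q3→A.

BCA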